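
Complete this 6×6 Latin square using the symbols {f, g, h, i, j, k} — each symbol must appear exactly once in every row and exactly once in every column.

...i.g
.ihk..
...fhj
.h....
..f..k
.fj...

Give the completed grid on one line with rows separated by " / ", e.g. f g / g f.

h j k i f g / j i h k g f / g k i f h j / f h g j k i / i g f h j k / k f j g i h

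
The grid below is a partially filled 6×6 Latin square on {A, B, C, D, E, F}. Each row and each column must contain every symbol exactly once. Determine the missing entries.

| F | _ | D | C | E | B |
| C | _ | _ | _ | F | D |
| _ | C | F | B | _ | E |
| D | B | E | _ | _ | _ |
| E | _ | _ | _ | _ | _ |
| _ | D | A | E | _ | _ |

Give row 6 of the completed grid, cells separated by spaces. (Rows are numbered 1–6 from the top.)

B D A E C F

(r1,c2) = A
(r2,c2) = E
(r2,c3) = B
(r2,c4) = A
(r3,c1) = A
(r3,c5) = D
(r4,c4) = F
(r5,c2) = F
(r5,c3) = C
(r5,c4) = D
(r5,c6) = A
(r6,c1) = B
(r6,c5) = C
(r6,c6) = F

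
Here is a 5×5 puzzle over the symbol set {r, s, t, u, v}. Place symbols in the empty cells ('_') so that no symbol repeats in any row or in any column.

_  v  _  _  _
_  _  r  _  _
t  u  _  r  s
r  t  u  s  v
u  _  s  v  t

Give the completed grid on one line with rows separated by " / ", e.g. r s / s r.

s v t u r / v s r t u / t u v r s / r t u s v / u r s v t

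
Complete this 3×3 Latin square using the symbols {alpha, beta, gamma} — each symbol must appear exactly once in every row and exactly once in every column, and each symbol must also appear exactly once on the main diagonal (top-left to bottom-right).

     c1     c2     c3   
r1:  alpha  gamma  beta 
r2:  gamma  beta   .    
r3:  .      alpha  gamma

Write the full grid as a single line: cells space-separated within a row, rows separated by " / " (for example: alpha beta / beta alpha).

alpha gamma beta / gamma beta alpha / beta alpha gamma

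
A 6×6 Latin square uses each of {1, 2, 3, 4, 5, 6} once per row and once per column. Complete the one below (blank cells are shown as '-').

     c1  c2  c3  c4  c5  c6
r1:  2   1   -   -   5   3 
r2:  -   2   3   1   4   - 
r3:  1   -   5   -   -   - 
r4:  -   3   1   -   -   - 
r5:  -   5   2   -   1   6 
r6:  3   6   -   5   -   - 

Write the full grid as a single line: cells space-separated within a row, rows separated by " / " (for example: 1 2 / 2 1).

row 2 has {1,2,3,4}; column 6 has {3,6} — only 5 is left for (r2,c6).
row 3 has {1,5}; column 2 has {1,2,3,5,6} — only 4 is left for (r3,c2).
row 3 has {1,4,5}; column 6 has {3,5,6} — only 2 is left for (r3,c6).
row 4 has {1,3}; column 6 has {2,3,5,6} — only 4 is left for (r4,c6).
row 5 has {1,2,5,6}; column 1 has {1,2,3} — only 4 is left for (r5,c1).
row 5 has {1,2,4,5,6}; column 4 has {1,5} — only 3 is left for (r5,c4).
row 6 has {3,5,6}; column 3 has {1,2,3,5} — only 4 is left for (r6,c3).
row 6 has {3,4,5,6}; column 5 has {1,4,5} — only 2 is left for (r6,c5).
row 6 has {2,3,4,5,6}; column 6 has {2,3,4,5,6} — only 1 is left for (r6,c6).
row 1 has {1,2,3,5}; column 3 has {1,2,3,4,5} — only 6 is left for (r1,c3).
row 1 has {1,2,3,5,6}; column 4 has {1,3,5} — only 4 is left for (r1,c4).
row 2 has {1,2,3,4,5}; column 1 has {1,2,3,4} — only 6 is left for (r2,c1).
row 3 has {1,2,4,5}; column 4 has {1,3,4,5} — only 6 is left for (r3,c4).
row 3 has {1,2,4,5,6}; column 5 has {1,2,4,5} — only 3 is left for (r3,c5).
row 4 has {1,3,4}; column 1 has {1,2,3,4,6} — only 5 is left for (r4,c1).
row 4 has {1,3,4,5}; column 4 has {1,3,4,5,6} — only 2 is left for (r4,c4).
row 4 has {1,2,3,4,5}; column 5 has {1,2,3,4,5} — only 6 is left for (r4,c5).

2 1 6 4 5 3 / 6 2 3 1 4 5 / 1 4 5 6 3 2 / 5 3 1 2 6 4 / 4 5 2 3 1 6 / 3 6 4 5 2 1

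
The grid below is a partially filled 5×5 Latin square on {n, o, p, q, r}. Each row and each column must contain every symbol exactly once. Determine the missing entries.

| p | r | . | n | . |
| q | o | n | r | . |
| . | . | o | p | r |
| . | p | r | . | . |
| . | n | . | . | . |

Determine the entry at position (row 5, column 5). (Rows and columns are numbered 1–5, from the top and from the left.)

q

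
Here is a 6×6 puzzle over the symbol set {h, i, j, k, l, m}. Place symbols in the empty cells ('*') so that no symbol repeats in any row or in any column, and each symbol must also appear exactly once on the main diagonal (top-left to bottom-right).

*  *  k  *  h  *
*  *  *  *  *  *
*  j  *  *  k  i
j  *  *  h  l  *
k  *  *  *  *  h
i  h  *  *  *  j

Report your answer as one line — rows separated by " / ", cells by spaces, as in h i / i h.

l i k j h m / m k h i j l / h j m l k i / j m i h l k / k l j m i h / i h l k m j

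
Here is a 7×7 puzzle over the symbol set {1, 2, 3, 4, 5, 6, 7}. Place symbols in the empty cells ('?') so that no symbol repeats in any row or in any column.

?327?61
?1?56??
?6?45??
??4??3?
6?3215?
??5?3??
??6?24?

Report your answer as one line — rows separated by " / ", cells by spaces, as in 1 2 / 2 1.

5 3 2 7 4 6 1 / 4 1 7 5 6 2 3 / 3 6 1 4 5 7 2 / 2 5 4 1 7 3 6 / 6 4 3 2 1 5 7 / 7 2 5 6 3 1 4 / 1 7 6 3 2 4 5

(r1,c5): row 1 has {1,2,3,6,7}; column 5 has {1,2,3,5,6}, so it must be 4.
(r2,c3): row 2 has {1,5,6}; column 3 has {2,3,4,5,6}, so it must be 7.
(r2,c6): row 2 has {1,5,6,7}; column 6 has {3,4,5,6}, so it must be 2.
(r3,c3): row 3 has {4,5,6}; column 3 has {2,3,4,5,6,7}, so it must be 1.
(r3,c6): row 3 has {1,4,5,6}; column 6 has {2,3,4,5,6}, so it must be 7.
(r4,c5): row 4 has {3,4}; column 5 has {1,2,3,4,5,6}, so it must be 7.
(r6,c6): row 6 has {3,5}; column 6 has {2,3,4,5,6,7}, so it must be 1.
(r1,c1): row 1 has {1,2,3,4,6,7}; column 1 has {6}, so it must be 5.
(r6,c4): row 6 has {1,3,5}; column 4 has {2,4,5,7}, so it must be 6.
(r4,c4): row 4 has {3,4,7}; column 4 has {2,4,5,6,7}, so it must be 1.
(r7,c4): row 7 has {2,4,6}; column 4 has {1,2,4,5,6,7}, so it must be 3.
(r4,c1): row 4 has {1,3,4,7}; column 1 has {5,6}, so it must be 2.
(r4,c2): row 4 has {1,2,3,4,7}; column 2 has {1,3,6}, so it must be 5.
(r4,c7): row 4 has {1,2,3,4,5,7}; column 7 has {1}, so it must be 6.
(r7,c2): row 7 has {2,3,4,6}; column 2 has {1,3,5,6}, so it must be 7.
(r7,c7): row 7 has {2,3,4,6,7}; column 7 has {1,6}, so it must be 5.
(r3,c1): row 3 has {1,4,5,6,7}; column 1 has {2,5,6}, so it must be 3.
(r3,c7): row 3 has {1,3,4,5,6,7}; column 7 has {1,5,6}, so it must be 2.
(r5,c2): row 5 has {1,2,3,5,6}; column 2 has {1,3,5,6,7}, so it must be 4.
(r5,c7): row 5 has {1,2,3,4,5,6}; column 7 has {1,2,5,6}, so it must be 7.
(r6,c2): row 6 has {1,3,5,6}; column 2 has {1,3,4,5,6,7}, so it must be 2.
(r6,c7): row 6 has {1,2,3,5,6}; column 7 has {1,2,5,6,7}, so it must be 4.
(r7,c1): row 7 has {2,3,4,5,6,7}; column 1 has {2,3,5,6}, so it must be 1.
(r2,c1): row 2 has {1,2,5,6,7}; column 1 has {1,2,3,5,6}, so it must be 4.
(r2,c7): row 2 has {1,2,4,5,6,7}; column 7 has {1,2,4,5,6,7}, so it must be 3.
(r6,c1): row 6 has {1,2,3,4,5,6}; column 1 has {1,2,3,4,5,6}, so it must be 7.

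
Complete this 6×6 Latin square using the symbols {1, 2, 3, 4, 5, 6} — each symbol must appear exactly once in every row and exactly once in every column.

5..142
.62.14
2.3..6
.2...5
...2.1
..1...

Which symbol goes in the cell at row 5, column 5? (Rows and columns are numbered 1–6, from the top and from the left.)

3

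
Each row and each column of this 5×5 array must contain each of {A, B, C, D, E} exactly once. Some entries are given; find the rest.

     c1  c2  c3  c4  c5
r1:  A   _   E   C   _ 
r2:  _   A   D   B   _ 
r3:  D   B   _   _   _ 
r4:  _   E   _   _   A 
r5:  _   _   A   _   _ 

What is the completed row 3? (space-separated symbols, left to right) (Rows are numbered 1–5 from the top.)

D B C A E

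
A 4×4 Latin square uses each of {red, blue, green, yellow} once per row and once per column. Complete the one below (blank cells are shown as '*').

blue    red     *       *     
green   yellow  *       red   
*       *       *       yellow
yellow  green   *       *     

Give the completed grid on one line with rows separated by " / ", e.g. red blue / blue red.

blue red yellow green / green yellow blue red / red blue green yellow / yellow green red blue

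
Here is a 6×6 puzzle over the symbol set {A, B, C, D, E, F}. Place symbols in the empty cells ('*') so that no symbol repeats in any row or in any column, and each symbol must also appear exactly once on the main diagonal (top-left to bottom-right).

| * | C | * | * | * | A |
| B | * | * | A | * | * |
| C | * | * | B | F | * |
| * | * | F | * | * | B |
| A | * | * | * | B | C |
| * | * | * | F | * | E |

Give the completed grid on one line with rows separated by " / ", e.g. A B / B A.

F C B D E A / B D E A C F / C E A B F D / E A F C D B / A F D E B C / D B C F A E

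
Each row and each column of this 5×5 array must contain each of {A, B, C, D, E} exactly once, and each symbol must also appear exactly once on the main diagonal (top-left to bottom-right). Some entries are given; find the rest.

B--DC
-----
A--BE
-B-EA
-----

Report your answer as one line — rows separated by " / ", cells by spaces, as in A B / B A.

B E A D C / D A E C B / A D C B E / C B D E A / E C B A D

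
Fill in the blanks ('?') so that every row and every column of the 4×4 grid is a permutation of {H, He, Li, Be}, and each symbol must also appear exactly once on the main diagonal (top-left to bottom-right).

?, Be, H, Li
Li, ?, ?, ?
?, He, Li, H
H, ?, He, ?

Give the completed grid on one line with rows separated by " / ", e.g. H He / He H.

He Be H Li / Li H Be He / Be He Li H / H Li He Be

(r1,c1) = He
(r2,c2) = H
(r2,c3) = Be
(r2,c4) = He
(r3,c1) = Be
(r4,c2) = Li
(r4,c4) = Be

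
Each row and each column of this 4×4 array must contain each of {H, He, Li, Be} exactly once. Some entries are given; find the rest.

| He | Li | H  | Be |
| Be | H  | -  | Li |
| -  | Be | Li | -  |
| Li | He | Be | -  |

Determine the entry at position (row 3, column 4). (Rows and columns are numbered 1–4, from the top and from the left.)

He

Cell (r2,c3): row 2 has {H,Li,Be}; column 3 has {H,Li,Be} → He.
Cell (r3,c1): row 3 has {Li,Be}; column 1 has {He,Li,Be} → H.
Cell (r3,c4): row 3 has {H,Li,Be}; column 4 has {Li,Be} → He.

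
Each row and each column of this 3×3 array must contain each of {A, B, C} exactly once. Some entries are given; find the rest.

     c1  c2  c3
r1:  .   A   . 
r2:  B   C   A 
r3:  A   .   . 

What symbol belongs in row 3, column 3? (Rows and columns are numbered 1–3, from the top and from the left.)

C

At row 1, column 1: row 1 has {A}; column 1 has {A,B}; that leaves C.
At row 1, column 3: row 1 has {A,C}; column 3 has {A}; that leaves B.
At row 3, column 2: row 3 has {A}; column 2 has {A,C}; that leaves B.
At row 3, column 3: row 3 has {A,B}; column 3 has {A,B}; that leaves C.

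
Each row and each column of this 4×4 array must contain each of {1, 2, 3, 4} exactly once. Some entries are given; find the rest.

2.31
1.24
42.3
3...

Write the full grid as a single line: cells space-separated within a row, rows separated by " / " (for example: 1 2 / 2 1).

2 4 3 1 / 1 3 2 4 / 4 2 1 3 / 3 1 4 2

(r1,c2) = 4
(r2,c2) = 3
(r3,c3) = 1
(r4,c2) = 1
(r4,c3) = 4
(r4,c4) = 2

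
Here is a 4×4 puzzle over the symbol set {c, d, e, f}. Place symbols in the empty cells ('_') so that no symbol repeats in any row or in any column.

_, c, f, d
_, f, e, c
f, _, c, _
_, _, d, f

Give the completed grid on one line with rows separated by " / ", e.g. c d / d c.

(r1,c1) = e
(r2,c1) = d
(r3,c4) = e
(r4,c1) = c
(r4,c2) = e
(r3,c2) = d

e c f d / d f e c / f d c e / c e d f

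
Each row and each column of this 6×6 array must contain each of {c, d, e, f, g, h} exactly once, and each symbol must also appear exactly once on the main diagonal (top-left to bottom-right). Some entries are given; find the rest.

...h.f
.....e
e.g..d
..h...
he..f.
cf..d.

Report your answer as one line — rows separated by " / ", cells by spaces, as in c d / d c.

(r1,c1) = d
(r6,c3) = e
(r6,c4) = g
(r6,c6) = h
(r1,c3) = c
(r2,c2) = c
(r3,c2) = h
(r3,c5) = c
(r4,c4) = e
(r4,c5) = g
(r4,c6) = c
(r5,c3) = d
(r5,c4) = c
(r5,c6) = g
(r1,c2) = g
(r1,c5) = e
(r2,c3) = f
(r2,c4) = d
(r2,c5) = h
(r3,c4) = f
(r4,c1) = f
(r4,c2) = d
(r2,c1) = g

d g c h e f / g c f d h e / e h g f c d / f d h e g c / h e d c f g / c f e g d h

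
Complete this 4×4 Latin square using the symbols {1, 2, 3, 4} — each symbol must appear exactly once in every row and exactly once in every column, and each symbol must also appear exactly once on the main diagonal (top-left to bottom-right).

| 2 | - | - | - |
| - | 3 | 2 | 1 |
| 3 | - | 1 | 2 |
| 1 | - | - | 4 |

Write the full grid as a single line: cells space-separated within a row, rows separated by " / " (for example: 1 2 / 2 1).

2 1 4 3 / 4 3 2 1 / 3 4 1 2 / 1 2 3 4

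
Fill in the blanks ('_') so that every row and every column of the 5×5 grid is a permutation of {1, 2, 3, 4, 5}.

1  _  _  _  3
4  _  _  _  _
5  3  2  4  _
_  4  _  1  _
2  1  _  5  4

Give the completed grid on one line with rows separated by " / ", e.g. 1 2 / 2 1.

1 5 4 2 3 / 4 2 1 3 5 / 5 3 2 4 1 / 3 4 5 1 2 / 2 1 3 5 4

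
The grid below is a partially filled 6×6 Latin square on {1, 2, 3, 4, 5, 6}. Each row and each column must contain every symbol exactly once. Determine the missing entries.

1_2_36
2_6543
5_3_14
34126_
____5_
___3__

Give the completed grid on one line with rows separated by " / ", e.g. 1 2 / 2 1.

(r1,c2) = 5
(r1,c4) = 4
(r2,c2) = 1
(r3,c4) = 6
(r4,c6) = 5
(r5,c3) = 4
(r5,c4) = 1
(r5,c6) = 2
(r6,c3) = 5
(r6,c5) = 2
(r6,c6) = 1
(r3,c2) = 2
(r5,c1) = 6
(r5,c2) = 3
(r6,c1) = 4
(r6,c2) = 6

1 5 2 4 3 6 / 2 1 6 5 4 3 / 5 2 3 6 1 4 / 3 4 1 2 6 5 / 6 3 4 1 5 2 / 4 6 5 3 2 1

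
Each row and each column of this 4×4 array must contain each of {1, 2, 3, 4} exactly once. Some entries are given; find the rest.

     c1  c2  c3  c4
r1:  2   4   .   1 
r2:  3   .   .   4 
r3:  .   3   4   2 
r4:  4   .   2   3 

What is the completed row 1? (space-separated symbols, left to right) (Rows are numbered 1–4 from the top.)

(r1,c3): row 1 has {1,2,4}; column 3 has {2,4}, so it must be 3.

2 4 3 1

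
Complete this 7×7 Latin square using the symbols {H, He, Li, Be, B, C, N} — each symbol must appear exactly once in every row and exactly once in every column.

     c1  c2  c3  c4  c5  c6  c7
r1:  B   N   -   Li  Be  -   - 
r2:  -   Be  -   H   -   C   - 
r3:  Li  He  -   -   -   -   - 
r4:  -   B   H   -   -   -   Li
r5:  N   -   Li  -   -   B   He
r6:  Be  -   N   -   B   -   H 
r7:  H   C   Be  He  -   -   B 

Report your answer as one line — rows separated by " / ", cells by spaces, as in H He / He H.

B N He Li Be H C / He Be B H Li C N / Li He C B H N Be / C B H N He Be Li / N H Li Be C B He / Be Li N C B He H / H C Be He N Li B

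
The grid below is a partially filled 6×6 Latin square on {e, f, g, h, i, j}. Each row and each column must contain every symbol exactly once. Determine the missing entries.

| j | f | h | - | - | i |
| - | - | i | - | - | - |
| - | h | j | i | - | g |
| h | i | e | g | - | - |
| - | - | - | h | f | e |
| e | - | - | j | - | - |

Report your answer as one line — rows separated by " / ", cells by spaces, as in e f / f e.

j f h e g i / g e i f h j / f h j i e g / h i e g j f / i j g h f e / e g f j i h

(r1,c4) = e
(r1,c5) = g
(r2,c4) = f
(r3,c1) = f
(r3,c5) = e
(r4,c5) = j
(r4,c6) = f
(r5,c3) = g
(r6,c2) = g
(r6,c3) = f
(r6,c6) = h
(r2,c1) = g
(r2,c5) = h
(r2,c6) = j
(r5,c1) = i
(r5,c2) = j
(r6,c5) = i
(r2,c2) = e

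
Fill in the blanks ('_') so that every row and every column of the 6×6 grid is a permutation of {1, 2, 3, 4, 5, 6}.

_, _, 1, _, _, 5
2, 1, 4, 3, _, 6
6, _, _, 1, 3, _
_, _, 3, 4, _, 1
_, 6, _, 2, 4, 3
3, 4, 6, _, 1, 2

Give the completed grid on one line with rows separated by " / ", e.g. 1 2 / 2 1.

4 3 1 6 2 5 / 2 1 4 3 5 6 / 6 5 2 1 3 4 / 5 2 3 4 6 1 / 1 6 5 2 4 3 / 3 4 6 5 1 2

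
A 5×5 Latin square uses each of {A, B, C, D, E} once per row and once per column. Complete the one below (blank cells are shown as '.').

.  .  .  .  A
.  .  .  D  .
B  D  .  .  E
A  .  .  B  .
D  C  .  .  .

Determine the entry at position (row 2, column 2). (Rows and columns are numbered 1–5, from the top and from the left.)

A

(r4,c2) = E
(r5,c5) = B
(r1,c2) = B
(r2,c2) = A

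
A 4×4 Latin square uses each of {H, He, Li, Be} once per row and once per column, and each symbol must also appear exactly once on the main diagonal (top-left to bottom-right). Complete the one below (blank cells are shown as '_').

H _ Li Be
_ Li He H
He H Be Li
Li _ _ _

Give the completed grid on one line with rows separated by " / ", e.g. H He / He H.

At row 1, column 2: row 1 has {H,Li,Be}; column 2 has {H,Li}; that leaves He.
At row 2, column 1: row 2 has {H,He,Li}; column 1 has {H,He,Li}; that leaves Be.
At row 4, column 2: row 4 has {Li}; column 2 has {H,He,Li}; that leaves Be.
At row 4, column 3: row 4 has {Li,Be}; column 3 has {He,Li,Be}; that leaves H.
At row 4, column 4: row 4 has {H,Li,Be}; column 4 has {H,Li,Be}; the diagonal has {H,Li,Be}; that leaves He.

H He Li Be / Be Li He H / He H Be Li / Li Be H He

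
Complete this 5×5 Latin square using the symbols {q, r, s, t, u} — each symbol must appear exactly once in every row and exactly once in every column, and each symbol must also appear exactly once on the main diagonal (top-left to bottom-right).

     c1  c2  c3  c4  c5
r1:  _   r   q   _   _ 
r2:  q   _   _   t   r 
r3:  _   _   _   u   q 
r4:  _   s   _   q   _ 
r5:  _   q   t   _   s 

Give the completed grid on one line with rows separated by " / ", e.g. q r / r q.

t r q s u / q u s t r / s t r u q / r s u q t / u q t r s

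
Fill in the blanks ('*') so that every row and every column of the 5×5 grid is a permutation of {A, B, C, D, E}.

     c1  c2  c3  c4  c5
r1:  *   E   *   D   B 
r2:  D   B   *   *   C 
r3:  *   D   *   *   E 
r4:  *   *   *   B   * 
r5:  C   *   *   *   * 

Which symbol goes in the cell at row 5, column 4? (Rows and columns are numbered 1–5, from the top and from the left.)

E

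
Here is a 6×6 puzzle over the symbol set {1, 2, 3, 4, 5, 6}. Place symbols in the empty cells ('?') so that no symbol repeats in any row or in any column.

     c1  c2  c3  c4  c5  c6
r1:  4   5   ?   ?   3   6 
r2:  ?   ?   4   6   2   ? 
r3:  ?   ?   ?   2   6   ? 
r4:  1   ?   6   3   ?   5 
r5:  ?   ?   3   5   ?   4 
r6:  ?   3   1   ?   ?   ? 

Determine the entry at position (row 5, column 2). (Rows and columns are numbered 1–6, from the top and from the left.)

6

Cell (r1,c3): row 1 has {3,4,5,6}; column 3 has {1,3,4,6} → 2.
Cell (r1,c4): row 1 has {2,3,4,5,6}; column 4 has {2,3,5,6} → 1.
Cell (r2,c2): row 2 has {2,4,6}; column 2 has {3,5} → 1.
Cell (r2,c6): row 2 has {1,2,4,6}; column 6 has {4,5,6} → 3.
Cell (r3,c2): row 3 has {2,6}; column 2 has {1,3,5} → 4.
Cell (r3,c3): row 3 has {2,4,6}; column 3 has {1,2,3,4,6} → 5.
Cell (r3,c6): row 3 has {2,4,5,6}; column 6 has {3,4,5,6} → 1.
Cell (r4,c2): row 4 has {1,3,5,6}; column 2 has {1,3,4,5} → 2.
Cell (r4,c5): row 4 has {1,2,3,5,6}; column 5 has {2,3,6} → 4.
Cell (r5,c2): row 5 has {3,4,5}; column 2 has {1,2,3,4,5} → 6.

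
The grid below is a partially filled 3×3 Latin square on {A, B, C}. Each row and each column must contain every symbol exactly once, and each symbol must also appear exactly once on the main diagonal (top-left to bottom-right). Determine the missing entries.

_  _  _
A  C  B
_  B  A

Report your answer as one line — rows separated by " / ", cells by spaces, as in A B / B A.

B A C / A C B / C B A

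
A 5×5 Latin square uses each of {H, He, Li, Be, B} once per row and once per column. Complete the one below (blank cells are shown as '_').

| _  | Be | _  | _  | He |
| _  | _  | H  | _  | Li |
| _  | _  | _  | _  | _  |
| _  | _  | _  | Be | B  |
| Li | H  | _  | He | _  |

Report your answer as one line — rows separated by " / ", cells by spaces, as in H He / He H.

B Be Li H He / Be He H B Li / He B Be Li H / H Li He Be B / Li H B He Be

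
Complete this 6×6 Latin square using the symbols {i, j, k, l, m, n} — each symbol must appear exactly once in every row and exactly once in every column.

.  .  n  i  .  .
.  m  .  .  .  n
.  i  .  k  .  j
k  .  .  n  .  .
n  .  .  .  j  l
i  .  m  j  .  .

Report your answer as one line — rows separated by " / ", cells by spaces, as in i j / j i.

l j n i k m / j m k l i n / m i l k n j / k l j n m i / n k i m j l / i n m j l k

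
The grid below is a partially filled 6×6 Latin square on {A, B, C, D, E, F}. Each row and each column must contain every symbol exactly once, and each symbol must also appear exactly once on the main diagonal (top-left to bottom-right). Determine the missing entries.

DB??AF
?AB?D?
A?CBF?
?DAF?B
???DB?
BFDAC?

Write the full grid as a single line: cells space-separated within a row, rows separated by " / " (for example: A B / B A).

D B E C A F / F A B E D C / A E C B F D / C D A F E B / E C F D B A / B F D A C E

At row 1, column 3: row 1 has {A,B,D,F}; column 3 has {A,B,C,D}; that leaves E.
At row 1, column 4: row 1 has {A,B,D,E,F}; column 4 has {A,B,D,F}; that leaves C.
At row 2, column 4: row 2 has {A,B,D}; column 4 has {A,B,C,D,F}; that leaves E.
At row 2, column 6: row 2 has {A,B,D,E}; column 6 has {B,F}; that leaves C.
At row 3, column 2: row 3 has {A,B,C,F}; column 2 has {A,B,D,F}; that leaves E.
At row 3, column 6: row 3 has {A,B,C,E,F}; column 6 has {B,C,F}; that leaves D.
At row 4, column 5: row 4 has {A,B,D,F}; column 5 has {A,B,C,D,F}; that leaves E.
At row 5, column 2: row 5 has {B,D}; column 2 has {A,B,D,E,F}; that leaves C.
At row 5, column 3: row 5 has {B,C,D}; column 3 has {A,B,C,D,E}; that leaves F.
At row 6, column 6: row 6 has {A,B,C,D,F}; column 6 has {B,C,D,F}; the diagonal has {A,B,C,D,F}; that leaves E.
At row 2, column 1: row 2 has {A,B,C,D,E}; column 1 has {A,B,D}; that leaves F.
At row 4, column 1: row 4 has {A,B,D,E,F}; column 1 has {A,B,D,F}; that leaves C.
At row 5, column 1: row 5 has {B,C,D,F}; column 1 has {A,B,C,D,F}; that leaves E.
At row 5, column 6: row 5 has {B,C,D,E,F}; column 6 has {B,C,D,E,F}; that leaves A.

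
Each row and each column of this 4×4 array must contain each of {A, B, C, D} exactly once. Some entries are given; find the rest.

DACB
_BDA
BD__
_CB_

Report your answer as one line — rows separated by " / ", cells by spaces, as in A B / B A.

D A C B / C B D A / B D A C / A C B D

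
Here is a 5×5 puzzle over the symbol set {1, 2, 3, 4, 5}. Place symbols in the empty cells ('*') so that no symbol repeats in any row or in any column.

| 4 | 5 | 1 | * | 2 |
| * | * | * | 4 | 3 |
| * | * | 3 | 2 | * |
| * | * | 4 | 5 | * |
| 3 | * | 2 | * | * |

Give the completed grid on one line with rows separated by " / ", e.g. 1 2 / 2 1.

Cell (r1,c4): row 1 has {1,2,4,5}; column 4 has {2,4,5} → 3.
Cell (r2,c3): row 2 has {3,4}; column 3 has {1,2,3,4} → 5.
Cell (r4,c5): row 4 has {4,5}; column 5 has {2,3} → 1.
Cell (r5,c4): row 5 has {2,3}; column 4 has {2,3,4,5} → 1.
Cell (r4,c1): row 4 has {1,4,5}; column 1 has {3,4} → 2.
Cell (r4,c2): row 4 has {1,2,4,5}; column 2 has {5} → 3.
Cell (r5,c2): row 5 has {1,2,3}; column 2 has {3,5} → 4.
Cell (r5,c5): row 5 has {1,2,3,4}; column 5 has {1,2,3} → 5.
Cell (r2,c1): row 2 has {3,4,5}; column 1 has {2,3,4} → 1.
Cell (r2,c2): row 2 has {1,3,4,5}; column 2 has {3,4,5} → 2.
Cell (r3,c1): row 3 has {2,3}; column 1 has {1,2,3,4} → 5.
Cell (r3,c2): row 3 has {2,3,5}; column 2 has {2,3,4,5} → 1.
Cell (r3,c5): row 3 has {1,2,3,5}; column 5 has {1,2,3,5} → 4.

4 5 1 3 2 / 1 2 5 4 3 / 5 1 3 2 4 / 2 3 4 5 1 / 3 4 2 1 5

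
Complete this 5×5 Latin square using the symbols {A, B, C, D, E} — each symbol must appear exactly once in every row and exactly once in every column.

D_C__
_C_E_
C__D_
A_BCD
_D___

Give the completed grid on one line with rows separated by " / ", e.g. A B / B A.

(r2,c1) = B
(r2,c5) = A
(r4,c2) = E
(r5,c1) = E
(r5,c3) = A
(r5,c4) = B
(r5,c5) = C
(r1,c4) = A
(r2,c3) = D
(r3,c3) = E
(r3,c5) = B
(r1,c2) = B
(r1,c5) = E
(r3,c2) = A

D B C A E / B C D E A / C A E D B / A E B C D / E D A B C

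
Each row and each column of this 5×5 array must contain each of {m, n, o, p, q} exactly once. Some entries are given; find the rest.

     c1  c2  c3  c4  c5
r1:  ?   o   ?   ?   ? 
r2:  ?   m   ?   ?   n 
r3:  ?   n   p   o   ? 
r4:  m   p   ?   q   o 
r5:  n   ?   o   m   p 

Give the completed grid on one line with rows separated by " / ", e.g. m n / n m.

p o m n q / o m q p n / q n p o m / m p n q o / n q o m p

(r2,c3): row 2 has {m,n}; column 3 has {o,p}, so it must be q.
(r2,c4): row 2 has {m,n,q}; column 4 has {m,o,q}, so it must be p.
(r3,c1): row 3 has {n,o,p}; column 1 has {m,n}, so it must be q.
(r3,c5): row 3 has {n,o,p,q}; column 5 has {n,o,p}, so it must be m.
(r4,c3): row 4 has {m,o,p,q}; column 3 has {o,p,q}, so it must be n.
(r5,c2): row 5 has {m,n,o,p}; column 2 has {m,n,o,p}, so it must be q.
(r1,c1): row 1 has {o}; column 1 has {m,n,q}, so it must be p.
(r1,c3): row 1 has {o,p}; column 3 has {n,o,p,q}, so it must be m.
(r1,c4): row 1 has {m,o,p}; column 4 has {m,o,p,q}, so it must be n.
(r1,c5): row 1 has {m,n,o,p}; column 5 has {m,n,o,p}, so it must be q.
(r2,c1): row 2 has {m,n,p,q}; column 1 has {m,n,p,q}, so it must be o.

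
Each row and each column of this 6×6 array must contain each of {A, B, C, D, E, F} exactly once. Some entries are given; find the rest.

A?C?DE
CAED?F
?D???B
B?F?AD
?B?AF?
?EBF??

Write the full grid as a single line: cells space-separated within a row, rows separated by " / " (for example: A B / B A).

At row 1, column 2: row 1 has {A,C,D,E}; column 2 has {A,B,D,E}; that leaves F.
At row 1, column 4: row 1 has {A,C,D,E,F}; column 4 has {A,D,F}; that leaves B.
At row 2, column 5: row 2 has {A,C,D,E,F}; column 5 has {A,D,F}; that leaves B.
At row 3, column 3: row 3 has {B,D}; column 3 has {B,C,E,F}; that leaves A.
At row 4, column 2: row 4 has {A,B,D,F}; column 2 has {A,B,D,E,F}; that leaves C.
At row 4, column 4: row 4 has {A,B,C,D,F}; column 4 has {A,B,D,F}; that leaves E.
At row 5, column 3: row 5 has {A,B,F}; column 3 has {A,B,C,E,F}; that leaves D.
At row 5, column 6: row 5 has {A,B,D,F}; column 6 has {B,D,E,F}; that leaves C.
At row 6, column 1: row 6 has {B,E,F}; column 1 has {A,B,C}; that leaves D.
At row 6, column 5: row 6 has {B,D,E,F}; column 5 has {A,B,D,F}; that leaves C.
At row 6, column 6: row 6 has {B,C,D,E,F}; column 6 has {B,C,D,E,F}; that leaves A.
At row 3, column 4: row 3 has {A,B,D}; column 4 has {A,B,D,E,F}; that leaves C.
At row 3, column 5: row 3 has {A,B,C,D}; column 5 has {A,B,C,D,F}; that leaves E.
At row 5, column 1: row 5 has {A,B,C,D,F}; column 1 has {A,B,C,D}; that leaves E.
At row 3, column 1: row 3 has {A,B,C,D,E}; column 1 has {A,B,C,D,E}; that leaves F.

A F C B D E / C A E D B F / F D A C E B / B C F E A D / E B D A F C / D E B F C A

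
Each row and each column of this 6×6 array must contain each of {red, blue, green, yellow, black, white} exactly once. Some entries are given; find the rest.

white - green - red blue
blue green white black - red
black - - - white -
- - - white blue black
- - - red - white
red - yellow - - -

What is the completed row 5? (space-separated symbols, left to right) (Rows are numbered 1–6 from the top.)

yellow blue black red green white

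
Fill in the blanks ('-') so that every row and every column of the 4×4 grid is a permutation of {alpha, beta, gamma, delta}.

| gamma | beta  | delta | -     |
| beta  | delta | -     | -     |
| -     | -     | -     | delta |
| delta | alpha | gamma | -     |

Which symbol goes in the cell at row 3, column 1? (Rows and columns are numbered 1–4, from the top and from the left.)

(r1,c4): row 1 has {beta,gamma,delta}; column 4 has {delta}, so it must be alpha.
(r2,c3): row 2 has {beta,delta}; column 3 has {gamma,delta}, so it must be alpha.
(r2,c4): row 2 has {alpha,beta,delta}; column 4 has {alpha,delta}, so it must be gamma.
(r3,c1): row 3 has {delta}; column 1 has {beta,gamma,delta}, so it must be alpha.

alpha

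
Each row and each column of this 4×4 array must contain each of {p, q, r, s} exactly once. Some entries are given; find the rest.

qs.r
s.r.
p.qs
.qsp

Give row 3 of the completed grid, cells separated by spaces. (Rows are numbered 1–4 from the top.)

p r q s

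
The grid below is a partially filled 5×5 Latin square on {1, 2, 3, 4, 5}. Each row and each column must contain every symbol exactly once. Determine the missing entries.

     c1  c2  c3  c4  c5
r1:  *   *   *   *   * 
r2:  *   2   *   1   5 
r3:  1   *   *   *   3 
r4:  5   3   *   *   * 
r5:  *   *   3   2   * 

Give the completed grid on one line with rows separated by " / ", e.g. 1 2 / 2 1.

(r2,c3) = 4
(r4,c4) = 4
(r5,c1) = 4
(r5,c5) = 1
(r2,c1) = 3
(r3,c4) = 5
(r4,c5) = 2
(r5,c2) = 5
(r1,c1) = 2
(r1,c4) = 3
(r1,c5) = 4
(r3,c2) = 4
(r3,c3) = 2
(r4,c3) = 1
(r1,c2) = 1
(r1,c3) = 5

2 1 5 3 4 / 3 2 4 1 5 / 1 4 2 5 3 / 5 3 1 4 2 / 4 5 3 2 1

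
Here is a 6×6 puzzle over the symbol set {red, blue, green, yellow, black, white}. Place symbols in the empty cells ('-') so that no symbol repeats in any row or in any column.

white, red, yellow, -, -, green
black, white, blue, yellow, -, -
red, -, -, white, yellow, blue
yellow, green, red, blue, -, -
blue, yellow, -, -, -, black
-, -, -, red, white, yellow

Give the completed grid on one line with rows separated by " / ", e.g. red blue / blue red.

white red yellow black blue green / black white blue yellow green red / red black green white yellow blue / yellow green red blue black white / blue yellow white green red black / green blue black red white yellow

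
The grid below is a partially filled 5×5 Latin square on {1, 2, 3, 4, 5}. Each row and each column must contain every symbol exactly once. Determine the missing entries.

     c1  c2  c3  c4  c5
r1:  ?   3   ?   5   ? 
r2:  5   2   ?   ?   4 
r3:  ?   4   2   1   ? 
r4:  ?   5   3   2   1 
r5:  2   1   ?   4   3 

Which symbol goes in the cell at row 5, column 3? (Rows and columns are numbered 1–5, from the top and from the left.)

5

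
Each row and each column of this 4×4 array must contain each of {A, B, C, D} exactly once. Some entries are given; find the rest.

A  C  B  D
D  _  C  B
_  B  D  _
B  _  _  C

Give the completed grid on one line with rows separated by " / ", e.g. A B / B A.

A C B D / D A C B / C B D A / B D A C

(r2,c2): row 2 has {B,C,D}; column 2 has {B,C}, so it must be A.
(r3,c1): row 3 has {B,D}; column 1 has {A,B,D}, so it must be C.
(r3,c4): row 3 has {B,C,D}; column 4 has {B,C,D}, so it must be A.
(r4,c2): row 4 has {B,C}; column 2 has {A,B,C}, so it must be D.
(r4,c3): row 4 has {B,C,D}; column 3 has {B,C,D}, so it must be A.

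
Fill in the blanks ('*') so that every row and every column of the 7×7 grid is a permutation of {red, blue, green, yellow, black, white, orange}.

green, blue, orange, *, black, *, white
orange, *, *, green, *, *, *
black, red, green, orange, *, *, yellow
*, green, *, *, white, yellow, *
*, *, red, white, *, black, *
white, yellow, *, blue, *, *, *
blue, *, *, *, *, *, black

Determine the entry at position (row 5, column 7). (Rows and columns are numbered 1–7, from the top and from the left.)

(r1,c6) = red
(r3,c5) = blue
(r3,c6) = white
(r4,c1) = red
(r4,c4) = black
(r5,c1) = yellow
(r5,c2) = orange
(r5,c5) = green
(r5,c7) = blue

blue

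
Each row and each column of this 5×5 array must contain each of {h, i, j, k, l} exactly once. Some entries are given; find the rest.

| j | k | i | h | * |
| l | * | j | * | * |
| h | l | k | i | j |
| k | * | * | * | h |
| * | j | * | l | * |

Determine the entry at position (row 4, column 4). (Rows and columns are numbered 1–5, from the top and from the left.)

j

At row 1, column 5: row 1 has {h,i,j,k}; column 5 has {h,j}; that leaves l.
At row 2, column 4: row 2 has {j,l}; column 4 has {h,i,l}; that leaves k.
At row 2, column 5: row 2 has {j,k,l}; column 5 has {h,j,l}; that leaves i.
At row 4, column 2: row 4 has {h,k}; column 2 has {j,k,l}; that leaves i.
At row 4, column 3: row 4 has {h,i,k}; column 3 has {i,j,k}; that leaves l.
At row 4, column 4: row 4 has {h,i,k,l}; column 4 has {h,i,k,l}; that leaves j.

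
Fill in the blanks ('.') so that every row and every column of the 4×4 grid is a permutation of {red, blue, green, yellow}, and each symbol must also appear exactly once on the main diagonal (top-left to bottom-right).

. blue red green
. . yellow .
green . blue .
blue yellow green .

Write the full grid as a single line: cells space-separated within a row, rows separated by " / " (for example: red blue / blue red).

row 1 has {red,blue,green}; column 1 has {blue,green}; the diagonal has {blue} — only yellow is left for (r1,c1).
row 2 has {yellow}; column 1 has {blue,green,yellow} — only red is left for (r2,c1).
row 2 has {red,yellow}; column 2 has {blue,yellow}; the diagonal has {blue,yellow} — only green is left for (r2,c2).
row 2 has {red,green,yellow}; column 4 has {green} — only blue is left for (r2,c4).
row 3 has {blue,green}; column 2 has {blue,green,yellow} — only red is left for (r3,c2).
row 3 has {red,blue,green}; column 4 has {blue,green} — only yellow is left for (r3,c4).
row 4 has {blue,green,yellow}; column 4 has {blue,green,yellow}; the diagonal has {blue,green,yellow} — only red is left for (r4,c4).

yellow blue red green / red green yellow blue / green red blue yellow / blue yellow green red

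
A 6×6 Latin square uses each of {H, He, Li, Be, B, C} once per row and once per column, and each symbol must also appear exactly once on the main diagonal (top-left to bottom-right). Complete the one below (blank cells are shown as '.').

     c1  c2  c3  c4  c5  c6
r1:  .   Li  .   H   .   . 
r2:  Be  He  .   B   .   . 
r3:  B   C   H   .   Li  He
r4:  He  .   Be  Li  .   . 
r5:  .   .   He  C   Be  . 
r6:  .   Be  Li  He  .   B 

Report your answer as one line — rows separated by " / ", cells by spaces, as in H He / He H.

(r1,c1) = C
(r1,c3) = B
(r1,c5) = He
(r1,c6) = Be
(r2,c3) = C
(r2,c5) = H
(r2,c6) = Li
(r3,c4) = Be
(r5,c6) = H
(r6,c1) = H
(r6,c5) = C
(r4,c5) = B
(r4,c6) = C
(r5,c1) = Li
(r5,c2) = B
(r4,c2) = H

C Li B H He Be / Be He C B H Li / B C H Be Li He / He H Be Li B C / Li B He C Be H / H Be Li He C B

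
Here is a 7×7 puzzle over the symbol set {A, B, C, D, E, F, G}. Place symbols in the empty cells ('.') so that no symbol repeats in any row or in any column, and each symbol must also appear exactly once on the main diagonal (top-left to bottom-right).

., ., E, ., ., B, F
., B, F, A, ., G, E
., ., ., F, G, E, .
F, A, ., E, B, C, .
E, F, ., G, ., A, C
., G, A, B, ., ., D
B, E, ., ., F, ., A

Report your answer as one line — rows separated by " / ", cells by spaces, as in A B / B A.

G C E D A B F / D B F A C G E / A D C F G E B / F A D E B C G / E F B G D A C / C G A B E F D / B E G C F D A

(r3,c7): row 3 has {E,F,G}; column 7 has {A,C,D,E,F}, so it must be B.
(r4,c7): row 4 has {A,B,C,E,F}; column 7 has {A,B,C,D,E,F}, so it must be G.
(r5,c5): row 5 has {A,C,E,F,G}; column 5 has {B,F,G}; the diagonal has {A,B,E}, so it must be D.
(r6,c1): row 6 has {A,B,D,G}; column 1 has {B,E,F}, so it must be C.
(r6,c5): row 6 has {A,B,C,D,G}; column 5 has {B,D,F,G}, so it must be E.
(r6,c6): row 6 has {A,B,C,D,E,G}; column 6 has {A,B,C,E,G}; the diagonal has {A,B,D,E}, so it must be F.
(r7,c6): row 7 has {A,B,E,F}; column 6 has {A,B,C,E,F,G}, so it must be D.
(r1,c1): row 1 has {B,E,F}; column 1 has {B,C,E,F}; the diagonal has {A,B,D,E,F}, so it must be G.
(r2,c1): row 2 has {A,B,E,F,G}; column 1 has {B,C,E,F,G}, so it must be D.
(r2,c5): row 2 has {A,B,D,E,F,G}; column 5 has {B,D,E,F,G}, so it must be C.
(r3,c1): row 3 has {B,E,F,G}; column 1 has {B,C,D,E,F,G}, so it must be A.
(r3,c3): row 3 has {A,B,E,F,G}; column 3 has {A,E,F}; the diagonal has {A,B,D,E,F,G}, so it must be C.
(r4,c3): row 4 has {A,B,C,E,F,G}; column 3 has {A,C,E,F}, so it must be D.
(r5,c3): row 5 has {A,C,D,E,F,G}; column 3 has {A,C,D,E,F}, so it must be B.
(r7,c3): row 7 has {A,B,D,E,F}; column 3 has {A,B,C,D,E,F}, so it must be G.
(r7,c4): row 7 has {A,B,D,E,F,G}; column 4 has {A,B,E,F,G}, so it must be C.
(r1,c4): row 1 has {B,E,F,G}; column 4 has {A,B,C,E,F,G}, so it must be D.
(r1,c5): row 1 has {B,D,E,F,G}; column 5 has {B,C,D,E,F,G}, so it must be A.
(r3,c2): row 3 has {A,B,C,E,F,G}; column 2 has {A,B,E,F,G}, so it must be D.
(r1,c2): row 1 has {A,B,D,E,F,G}; column 2 has {A,B,D,E,F,G}, so it must be C.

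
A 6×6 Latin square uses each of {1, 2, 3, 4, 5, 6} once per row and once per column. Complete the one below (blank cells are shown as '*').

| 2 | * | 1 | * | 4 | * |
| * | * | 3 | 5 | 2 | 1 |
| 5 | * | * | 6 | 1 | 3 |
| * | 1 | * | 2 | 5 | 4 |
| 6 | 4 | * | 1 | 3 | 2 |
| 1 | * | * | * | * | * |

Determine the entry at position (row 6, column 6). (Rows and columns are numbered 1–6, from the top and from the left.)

5

Cell (r1,c4): row 1 has {1,2,4}; column 4 has {1,2,5,6} → 3.
Cell (r2,c1): row 2 has {1,2,3,5}; column 1 has {1,2,5,6} → 4.
Cell (r2,c2): row 2 has {1,2,3,4,5}; column 2 has {1,4} → 6.
Cell (r3,c2): row 3 has {1,3,5,6}; column 2 has {1,4,6} → 2.
Cell (r3,c3): row 3 has {1,2,3,5,6}; column 3 has {1,3} → 4.
Cell (r4,c1): row 4 has {1,2,4,5}; column 1 has {1,2,4,5,6} → 3.
Cell (r4,c3): row 4 has {1,2,3,4,5}; column 3 has {1,3,4} → 6.
Cell (r5,c3): row 5 has {1,2,3,4,6}; column 3 has {1,3,4,6} → 5.
Cell (r6,c3): row 6 has {1}; column 3 has {1,3,4,5,6} → 2.
Cell (r6,c4): row 6 has {1,2}; column 4 has {1,2,3,5,6} → 4.
Cell (r6,c5): row 6 has {1,2,4}; column 5 has {1,2,3,4,5} → 6.
Cell (r6,c6): row 6 has {1,2,4,6}; column 6 has {1,2,3,4} → 5.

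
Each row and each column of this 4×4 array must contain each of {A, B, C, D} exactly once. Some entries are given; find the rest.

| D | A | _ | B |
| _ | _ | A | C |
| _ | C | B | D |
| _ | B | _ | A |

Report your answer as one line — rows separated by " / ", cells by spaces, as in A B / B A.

D A C B / B D A C / A C B D / C B D A

Cell (r1,c3): row 1 has {A,B,D}; column 3 has {A,B} → C.
Cell (r2,c1): row 2 has {A,C}; column 1 has {D} → B.
Cell (r2,c2): row 2 has {A,B,C}; column 2 has {A,B,C} → D.
Cell (r3,c1): row 3 has {B,C,D}; column 1 has {B,D} → A.
Cell (r4,c1): row 4 has {A,B}; column 1 has {A,B,D} → C.
Cell (r4,c3): row 4 has {A,B,C}; column 3 has {A,B,C} → D.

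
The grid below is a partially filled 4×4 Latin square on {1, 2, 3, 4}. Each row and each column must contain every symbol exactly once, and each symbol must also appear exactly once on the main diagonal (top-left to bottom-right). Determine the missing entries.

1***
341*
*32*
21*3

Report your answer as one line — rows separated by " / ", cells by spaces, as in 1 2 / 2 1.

1 2 3 4 / 3 4 1 2 / 4 3 2 1 / 2 1 4 3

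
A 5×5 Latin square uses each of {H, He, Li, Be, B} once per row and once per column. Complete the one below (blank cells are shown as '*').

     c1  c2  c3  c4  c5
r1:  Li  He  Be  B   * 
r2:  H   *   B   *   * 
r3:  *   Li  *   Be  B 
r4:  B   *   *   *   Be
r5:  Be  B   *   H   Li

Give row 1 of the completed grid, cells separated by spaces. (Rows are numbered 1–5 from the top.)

Li He Be B H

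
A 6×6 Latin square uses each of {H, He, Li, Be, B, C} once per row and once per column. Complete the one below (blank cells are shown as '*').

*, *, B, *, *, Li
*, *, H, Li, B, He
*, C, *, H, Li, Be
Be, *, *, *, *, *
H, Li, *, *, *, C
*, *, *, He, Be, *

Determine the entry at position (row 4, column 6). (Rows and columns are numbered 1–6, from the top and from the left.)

B

Cell (r2,c1): row 2 has {H,He,Li,B}; column 1 has {H,Be} → C.
Cell (r2,c2): row 2 has {H,He,Li,B,C}; column 2 has {Li,C} → Be.
Cell (r3,c3): row 3 has {H,Li,Be,C}; column 3 has {H,B} → He.
Cell (r5,c3): row 5 has {H,Li,C}; column 3 has {H,He,B} → Be.
Cell (r5,c4): row 5 has {H,Li,Be,C}; column 4 has {H,He,Li} → B.
Cell (r5,c5): row 5 has {H,Li,Be,B,C}; column 5 has {Li,Be,B} → He.
Cell (r1,c1): row 1 has {Li,B}; column 1 has {H,Be,C} → He.
Cell (r1,c2): row 1 has {He,Li,B}; column 2 has {Li,Be,C} → H.
Cell (r1,c5): row 1 has {H,He,Li,B}; column 5 has {He,Li,Be,B} → C.
Cell (r3,c1): row 3 has {H,He,Li,Be,C}; column 1 has {H,He,Be,C} → B.
Cell (r4,c4): row 4 has {Be}; column 4 has {H,He,Li,B} → C.
Cell (r4,c5): row 4 has {Be,C}; column 5 has {He,Li,Be,B,C} → H.
Cell (r4,c6): row 4 has {H,Be,C}; column 6 has {He,Li,Be,C} → B.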